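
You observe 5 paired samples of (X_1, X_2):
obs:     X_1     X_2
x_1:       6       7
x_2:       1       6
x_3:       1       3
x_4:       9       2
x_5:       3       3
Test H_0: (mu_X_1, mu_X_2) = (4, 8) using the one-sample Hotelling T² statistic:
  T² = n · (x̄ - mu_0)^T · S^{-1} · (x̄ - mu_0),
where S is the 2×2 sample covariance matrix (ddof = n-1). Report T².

Step 1 — sample mean vector:
  mean(X_1) = (6 + 1 + 1 + 9 + 3) / 5 = 20/5 = 4
  mean(X_2) = (7 + 6 + 3 + 2 + 3) / 5 = 21/5 = 4.2
  x̄ = (4, 4.2),  deviation x̄ - mu_0 = (4, 4.2) - (4, 8) = (0, -3.8).

Step 2 — sample covariance matrix, S[i,j] = (1/(n-1)) · Σ_k (x_{k,i} - mean_i) · (x_{k,j} - mean_j), divisor n-1 = 4:
  S[X_1,X_1] = ((2)·(2) + (-3)·(-3) + (-3)·(-3) + (5)·(5) + (-1)·(-1)) / 4 = 48/4 = 12
  S[X_1,X_2] = ((2)·(2.8) + (-3)·(1.8) + (-3)·(-1.2) + (5)·(-2.2) + (-1)·(-1.2)) / 4 = -6/4 = -1.5
  S[X_2,X_2] = ((2.8)·(2.8) + (1.8)·(1.8) + (-1.2)·(-1.2) + (-2.2)·(-2.2) + (-1.2)·(-1.2)) / 4 = 18.8/4 = 4.7
  S = [[12, -1.5],
 [-1.5, 4.7]].

Step 3 — invert S. det(S) = 12·4.7 - (-1.5)² = 54.15.
  S^{-1} = (1/det) · [[d, -b], [-b, a]] = [[0.0868, 0.0277],
 [0.0277, 0.2216]].

Step 4 — quadratic form (x̄ - mu_0)^T · S^{-1} · (x̄ - mu_0):
  S^{-1} · (x̄ - mu_0) = (-0.1053, -0.8421),
  (x̄ - mu_0)^T · [...] = (0)·(-0.1053) + (-3.8)·(-0.8421) = 3.2.

Step 5 — scale by n: T² = 5 · 3.2 = 16.

T² ≈ 16


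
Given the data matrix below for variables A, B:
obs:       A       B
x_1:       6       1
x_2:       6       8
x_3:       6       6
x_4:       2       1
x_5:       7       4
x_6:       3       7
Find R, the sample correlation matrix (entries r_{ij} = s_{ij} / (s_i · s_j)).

Step 1 — column means:
  mean(A) = (6 + 6 + 6 + 2 + 7 + 3) / 6 = 30/6 = 5
  mean(B) = (1 + 8 + 6 + 1 + 4 + 7) / 6 = 27/6 = 4.5

Step 2 — sample variances and covariances s[i,j] = (1/(n-1)) · Σ_k (x_{k,i} - mean_i) · (x_{k,j} - mean_j), with n-1 = 5:
  s[A,A] = ((1)·(1) + (1)·(1) + (1)·(1) + (-3)·(-3) + (2)·(2) + (-2)·(-2)) / 5 = 20/5 = 4
  s[A,B] = ((1)·(-3.5) + (1)·(3.5) + (1)·(1.5) + (-3)·(-3.5) + (2)·(-0.5) + (-2)·(2.5)) / 5 = 6/5 = 1.2
  s[B,B] = ((-3.5)·(-3.5) + (3.5)·(3.5) + (1.5)·(1.5) + (-3.5)·(-3.5) + (-0.5)·(-0.5) + (2.5)·(2.5)) / 5 = 45.5/5 = 9.1
  Sample standard deviations s_i = √(s[i,i]):
  s(A) = √(4) = 2
  s(B) = √(9.1) = 3.0166

Step 3 — r_{ij} = s_{ij} / (s_i · s_j):
  r[A,A] = 1 (diagonal).
  r[A,B] = 1.2 / (2 · 3.0166) = 1.2 / 6.0332 = 0.1989
  r[B,B] = 1 (diagonal).

R is symmetric with unit diagonal. Assembling:

R = [[1, 0.1989],
 [0.1989, 1]]


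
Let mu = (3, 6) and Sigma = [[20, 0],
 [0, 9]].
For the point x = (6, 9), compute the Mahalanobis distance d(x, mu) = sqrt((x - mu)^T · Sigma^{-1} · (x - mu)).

Step 1 — centre the observation: (x - mu) = (3, 3).

Step 2 — invert Sigma. det(Sigma) = 20·9 - (0)² = 180.
  Sigma^{-1} = (1/det) · [[d, -b], [-b, a]] = [[0.05, 0],
 [0, 0.1111]].

Step 3 — form the quadratic (x - mu)^T · Sigma^{-1} · (x - mu):
  Sigma^{-1} · (x - mu) = (0.15, 0.3333).
  (x - mu)^T · [Sigma^{-1} · (x - mu)] = (3)·(0.15) + (3)·(0.3333) = 1.45.

Step 4 — take square root: d = √(1.45) ≈ 1.2042.

d(x, mu) = √(1.45) ≈ 1.2042


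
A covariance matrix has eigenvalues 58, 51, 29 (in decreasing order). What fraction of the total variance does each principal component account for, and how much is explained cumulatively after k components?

Step 1 — total variance = trace(Sigma) = Σ λ_i = 58 + 51 + 29 = 138.

Step 2 — fraction explained by component i = λ_i / Σ λ:
  PC1: 58/138 = 0.4203
  PC2: 51/138 = 0.3696
  PC3: 29/138 = 0.2101

Step 3 — cumulative fraction after k components = (λ_1 + ... + λ_k) / Σ λ:
  k = 1: 58/138 = 0.4203
  k = 2: (58 + 51)/138 = 109/138 = 0.7899
  k = 3: (58 + 51 + 29)/138 = 138/138 = 1

Summary (fraction, with percent):

explained: PC1 0.4203 (42.03%), PC2 0.3696 (36.96%), PC3 0.2101 (21.01%);  cumulative: 0.4203, 0.7899, 1


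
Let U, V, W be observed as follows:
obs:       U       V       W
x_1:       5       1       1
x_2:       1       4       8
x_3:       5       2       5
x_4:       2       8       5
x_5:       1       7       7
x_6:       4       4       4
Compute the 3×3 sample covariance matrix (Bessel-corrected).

Step 1 — column means:
  mean(U) = (5 + 1 + 5 + 2 + 1 + 4) / 6 = 18/6 = 3
  mean(V) = (1 + 4 + 2 + 8 + 7 + 4) / 6 = 26/6 = 4.3333
  mean(W) = (1 + 8 + 5 + 5 + 7 + 4) / 6 = 30/6 = 5

Step 2 — sample covariance S[i,j] = (1/(n-1)) · Σ_k (x_{k,i} - mean_i) · (x_{k,j} - mean_j), with n-1 = 5.
  S[U,U] = ((2)·(2) + (-2)·(-2) + (2)·(2) + (-1)·(-1) + (-2)·(-2) + (1)·(1)) / 5 = 18/5 = 3.6
  S[U,V] = ((2)·(-3.3333) + (-2)·(-0.3333) + (2)·(-2.3333) + (-1)·(3.6667) + (-2)·(2.6667) + (1)·(-0.3333)) / 5 = -20/5 = -4
  S[U,W] = ((2)·(-4) + (-2)·(3) + (2)·(0) + (-1)·(0) + (-2)·(2) + (1)·(-1)) / 5 = -19/5 = -3.8
  S[V,V] = ((-3.3333)·(-3.3333) + (-0.3333)·(-0.3333) + (-2.3333)·(-2.3333) + (3.6667)·(3.6667) + (2.6667)·(2.6667) + (-0.3333)·(-0.3333)) / 5 = 37.3333/5 = 7.4667
  S[V,W] = ((-3.3333)·(-4) + (-0.3333)·(3) + (-2.3333)·(0) + (3.6667)·(0) + (2.6667)·(2) + (-0.3333)·(-1)) / 5 = 18/5 = 3.6
  S[W,W] = ((-4)·(-4) + (3)·(3) + (0)·(0) + (0)·(0) + (2)·(2) + (-1)·(-1)) / 5 = 30/5 = 6

S is symmetric (S[j,i] = S[i,j]). Assembling:

S = [[3.6, -4, -3.8],
 [-4, 7.4667, 3.6],
 [-3.8, 3.6, 6]]


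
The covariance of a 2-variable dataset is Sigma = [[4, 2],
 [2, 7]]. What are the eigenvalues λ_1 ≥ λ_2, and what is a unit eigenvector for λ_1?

Step 1 — characteristic polynomial of 2×2 Sigma:
  det(Sigma - λI) = λ² - trace · λ + det = 0.
  trace = 4 + 7 = 11, det = 4·7 - (2)² = 24.
Step 2 — discriminant:
  Δ = trace² - 4·det = 121 - 96 = 25.
Step 3 — eigenvalues:
  λ = (trace ± √Δ)/2 = (11 ± 5)/2,
  λ_1 = 8,  λ_2 = 3.

Step 4 — unit eigenvector for λ_1: solve (Sigma - λ_1 I)v = 0. First row:
  (4 - 8)·v_x + (2)·v_y = 0, i.e. (-4)·v_x + (2)·v_y = 0,
  so v ∝ (b, λ_1 - a) = (2, 4) = u.
  ||u|| = √((2)² + (4)²) = √(20) ≈ 4.4721,
  v_1 = u/||u|| ≈ (0.4472, 0.8944) (||v_1|| = 1).

λ_1 = 8,  λ_2 = 3;  v_1 ≈ (0.4472, 0.8944)


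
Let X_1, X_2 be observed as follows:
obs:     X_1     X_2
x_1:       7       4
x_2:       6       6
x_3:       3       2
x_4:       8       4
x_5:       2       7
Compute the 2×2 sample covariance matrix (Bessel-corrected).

Step 1 — column means:
  mean(X_1) = (7 + 6 + 3 + 8 + 2) / 5 = 26/5 = 5.2
  mean(X_2) = (4 + 6 + 2 + 4 + 7) / 5 = 23/5 = 4.6

Step 2 — sample covariance S[i,j] = (1/(n-1)) · Σ_k (x_{k,i} - mean_i) · (x_{k,j} - mean_j), with n-1 = 4.
  S[X_1,X_1] = ((1.8)·(1.8) + (0.8)·(0.8) + (-2.2)·(-2.2) + (2.8)·(2.8) + (-3.2)·(-3.2)) / 4 = 26.8/4 = 6.7
  S[X_1,X_2] = ((1.8)·(-0.6) + (0.8)·(1.4) + (-2.2)·(-2.6) + (2.8)·(-0.6) + (-3.2)·(2.4)) / 4 = -3.6/4 = -0.9
  S[X_2,X_2] = ((-0.6)·(-0.6) + (1.4)·(1.4) + (-2.6)·(-2.6) + (-0.6)·(-0.6) + (2.4)·(2.4)) / 4 = 15.2/4 = 3.8

S is symmetric (S[j,i] = S[i,j]). Assembling:

S = [[6.7, -0.9],
 [-0.9, 3.8]]


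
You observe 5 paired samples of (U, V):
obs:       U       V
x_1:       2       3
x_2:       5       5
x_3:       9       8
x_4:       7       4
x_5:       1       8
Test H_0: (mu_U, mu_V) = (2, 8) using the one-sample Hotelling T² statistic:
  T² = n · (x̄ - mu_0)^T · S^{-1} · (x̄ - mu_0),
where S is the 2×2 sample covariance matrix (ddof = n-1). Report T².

Step 1 — sample mean vector:
  mean(U) = (2 + 5 + 9 + 7 + 1) / 5 = 24/5 = 4.8
  mean(V) = (3 + 5 + 8 + 4 + 8) / 5 = 28/5 = 5.6
  x̄ = (4.8, 5.6),  deviation x̄ - mu_0 = (4.8, 5.6) - (2, 8) = (2.8, -2.4).

Step 2 — sample covariance matrix, S[i,j] = (1/(n-1)) · Σ_k (x_{k,i} - mean_i) · (x_{k,j} - mean_j), divisor n-1 = 4:
  S[U,U] = ((-2.8)·(-2.8) + (0.2)·(0.2) + (4.2)·(4.2) + (2.2)·(2.2) + (-3.8)·(-3.8)) / 4 = 44.8/4 = 11.2
  S[U,V] = ((-2.8)·(-2.6) + (0.2)·(-0.6) + (4.2)·(2.4) + (2.2)·(-1.6) + (-3.8)·(2.4)) / 4 = 4.6/4 = 1.15
  S[V,V] = ((-2.6)·(-2.6) + (-0.6)·(-0.6) + (2.4)·(2.4) + (-1.6)·(-1.6) + (2.4)·(2.4)) / 4 = 21.2/4 = 5.3
  S = [[11.2, 1.15],
 [1.15, 5.3]].

Step 3 — invert S. det(S) = 11.2·5.3 - (1.15)² = 58.0375.
  S^{-1} = (1/det) · [[d, -b], [-b, a]] = [[0.0913, -0.0198],
 [-0.0198, 0.193]].

Step 4 — quadratic form (x̄ - mu_0)^T · S^{-1} · (x̄ - mu_0):
  S^{-1} · (x̄ - mu_0) = (0.3033, -0.5186),
  (x̄ - mu_0)^T · [...] = (2.8)·(0.3033) + (-2.4)·(-0.5186) = 2.0938.

Step 5 — scale by n: T² = 5 · 2.0938 = 10.4691.

T² ≈ 10.4691


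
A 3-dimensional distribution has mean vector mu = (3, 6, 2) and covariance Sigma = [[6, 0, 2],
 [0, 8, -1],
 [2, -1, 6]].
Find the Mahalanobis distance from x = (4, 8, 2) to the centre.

Step 1 — centre the observation: (x - mu) = (1, 2, 0).

Step 2 — invert Sigma (cofactor / det for 3×3, or solve directly):
  Sigma^{-1} = [[0.188, -0.008, -0.064],
 [-0.008, 0.128, 0.024],
 [-0.064, 0.024, 0.192]].

Step 3 — form the quadratic (x - mu)^T · Sigma^{-1} · (x - mu):
  Sigma^{-1} · (x - mu) = (0.172, 0.248, -0.016).
  (x - mu)^T · [Sigma^{-1} · (x - mu)] = (1)·(0.172) + (2)·(0.248) + (0)·(-0.016) = 0.668.

Step 4 — take square root: d = √(0.668) ≈ 0.8173.

d(x, mu) = √(0.668) ≈ 0.8173


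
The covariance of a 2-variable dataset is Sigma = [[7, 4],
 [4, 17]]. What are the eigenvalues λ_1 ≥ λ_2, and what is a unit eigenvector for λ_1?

Step 1 — characteristic polynomial of 2×2 Sigma:
  det(Sigma - λI) = λ² - trace · λ + det = 0.
  trace = 7 + 17 = 24, det = 7·17 - (4)² = 103.
Step 2 — discriminant:
  Δ = trace² - 4·det = 576 - 412 = 164.
Step 3 — eigenvalues:
  λ = (trace ± √Δ)/2 = (24 ± 12.8062)/2,
  λ_1 = 18.4031,  λ_2 = 5.5969.

Step 4 — unit eigenvector for λ_1: solve (Sigma - λ_1 I)v = 0. First row:
  (7 - 18.4031)·v_x + (4)·v_y = 0, i.e. (-11.4031)·v_x + (4)·v_y = 0,
  so v ∝ (b, λ_1 - a) = (4, 11.4031) = u.
  ||u|| = √((4)² + (11.4031)²) = √(146.0312) ≈ 12.0843,
  v_1 = u/||u|| ≈ (0.331, 0.9436) (||v_1|| = 1).

λ_1 = 18.4031,  λ_2 = 5.5969;  v_1 ≈ (0.331, 0.9436)


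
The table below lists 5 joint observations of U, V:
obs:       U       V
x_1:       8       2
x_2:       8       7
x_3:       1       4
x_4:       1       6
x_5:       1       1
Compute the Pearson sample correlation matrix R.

Step 1 — column means:
  mean(U) = (8 + 8 + 1 + 1 + 1) / 5 = 19/5 = 3.8
  mean(V) = (2 + 7 + 4 + 6 + 1) / 5 = 20/5 = 4

Step 2 — sample variances and covariances s[i,j] = (1/(n-1)) · Σ_k (x_{k,i} - mean_i) · (x_{k,j} - mean_j), with n-1 = 4:
  s[U,U] = ((4.2)·(4.2) + (4.2)·(4.2) + (-2.8)·(-2.8) + (-2.8)·(-2.8) + (-2.8)·(-2.8)) / 4 = 58.8/4 = 14.7
  s[U,V] = ((4.2)·(-2) + (4.2)·(3) + (-2.8)·(0) + (-2.8)·(2) + (-2.8)·(-3)) / 4 = 7/4 = 1.75
  s[V,V] = ((-2)·(-2) + (3)·(3) + (0)·(0) + (2)·(2) + (-3)·(-3)) / 4 = 26/4 = 6.5
  Sample standard deviations s_i = √(s[i,i]):
  s(U) = √(14.7) = 3.8341
  s(V) = √(6.5) = 2.5495

Step 3 — r_{ij} = s_{ij} / (s_i · s_j):
  r[U,U] = 1 (diagonal).
  r[U,V] = 1.75 / (3.8341 · 2.5495) = 1.75 / 9.775 = 0.179
  r[V,V] = 1 (diagonal).

R is symmetric with unit diagonal. Assembling:

R = [[1, 0.179],
 [0.179, 1]]


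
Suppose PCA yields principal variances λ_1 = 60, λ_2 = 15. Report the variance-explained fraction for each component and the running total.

Step 1 — total variance = trace(Sigma) = Σ λ_i = 60 + 15 = 75.

Step 2 — fraction explained by component i = λ_i / Σ λ:
  PC1: 60/75 = 0.8
  PC2: 15/75 = 0.2

Step 3 — cumulative fraction after k components = (λ_1 + ... + λ_k) / Σ λ:
  k = 1: 60/75 = 0.8
  k = 2: (60 + 15)/75 = 75/75 = 1

Summary (fraction, with percent):

explained: PC1 0.8 (80%), PC2 0.2 (20%);  cumulative: 0.8, 1


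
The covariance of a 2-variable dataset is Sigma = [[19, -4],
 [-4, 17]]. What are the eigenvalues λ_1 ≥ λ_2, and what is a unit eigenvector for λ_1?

Step 1 — characteristic polynomial of 2×2 Sigma:
  det(Sigma - λI) = λ² - trace · λ + det = 0.
  trace = 19 + 17 = 36, det = 19·17 - (-4)² = 307.
Step 2 — discriminant:
  Δ = trace² - 4·det = 1296 - 1228 = 68.
Step 3 — eigenvalues:
  λ = (trace ± √Δ)/2 = (36 ± 8.2462)/2,
  λ_1 = 22.1231,  λ_2 = 13.8769.

Step 4 — unit eigenvector for λ_1: solve (Sigma - λ_1 I)v = 0. First row:
  (19 - 22.1231)·v_x + (-4)·v_y = 0, i.e. (-3.1231)·v_x + (-4)·v_y = 0,
  so v ∝ (b, λ_1 - a) = (-4, 3.1231); multiply by -1 so the first entry is positive: u = (4, -3.1231).
  ||u|| = √((4)² + (-3.1231)²) = √(25.7538) ≈ 5.0748,
  v_1 = u/||u|| ≈ (0.7882, -0.6154) (||v_1|| = 1).

λ_1 = 22.1231,  λ_2 = 13.8769;  v_1 ≈ (0.7882, -0.6154)


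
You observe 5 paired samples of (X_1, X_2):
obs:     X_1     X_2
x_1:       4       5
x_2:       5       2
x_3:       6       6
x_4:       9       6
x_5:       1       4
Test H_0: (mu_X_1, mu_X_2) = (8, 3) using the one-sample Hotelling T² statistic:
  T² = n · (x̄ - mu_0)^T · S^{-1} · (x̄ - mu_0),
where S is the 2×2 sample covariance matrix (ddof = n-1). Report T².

Step 1 — sample mean vector:
  mean(X_1) = (4 + 5 + 6 + 9 + 1) / 5 = 25/5 = 5
  mean(X_2) = (5 + 2 + 6 + 6 + 4) / 5 = 23/5 = 4.6
  x̄ = (5, 4.6),  deviation x̄ - mu_0 = (5, 4.6) - (8, 3) = (-3, 1.6).

Step 2 — sample covariance matrix, S[i,j] = (1/(n-1)) · Σ_k (x_{k,i} - mean_i) · (x_{k,j} - mean_j), divisor n-1 = 4:
  S[X_1,X_1] = ((-1)·(-1) + (0)·(0) + (1)·(1) + (4)·(4) + (-4)·(-4)) / 4 = 34/4 = 8.5
  S[X_1,X_2] = ((-1)·(0.4) + (0)·(-2.6) + (1)·(1.4) + (4)·(1.4) + (-4)·(-0.6)) / 4 = 9/4 = 2.25
  S[X_2,X_2] = ((0.4)·(0.4) + (-2.6)·(-2.6) + (1.4)·(1.4) + (1.4)·(1.4) + (-0.6)·(-0.6)) / 4 = 11.2/4 = 2.8
  S = [[8.5, 2.25],
 [2.25, 2.8]].

Step 3 — invert S. det(S) = 8.5·2.8 - (2.25)² = 18.7375.
  S^{-1} = (1/det) · [[d, -b], [-b, a]] = [[0.1494, -0.1201],
 [-0.1201, 0.4536]].

Step 4 — quadratic form (x̄ - mu_0)^T · S^{-1} · (x̄ - mu_0):
  S^{-1} · (x̄ - mu_0) = (-0.6404, 1.0861),
  (x̄ - mu_0)^T · [...] = (-3)·(-0.6404) + (1.6)·(1.0861) = 3.659.

Step 5 — scale by n: T² = 5 · 3.659 = 18.2949.

T² ≈ 18.2949


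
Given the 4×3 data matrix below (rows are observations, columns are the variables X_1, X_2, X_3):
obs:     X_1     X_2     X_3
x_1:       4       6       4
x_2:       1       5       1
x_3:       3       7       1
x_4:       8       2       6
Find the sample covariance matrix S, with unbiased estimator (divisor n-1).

Step 1 — column means:
  mean(X_1) = (4 + 1 + 3 + 8) / 4 = 16/4 = 4
  mean(X_2) = (6 + 5 + 7 + 2) / 4 = 20/4 = 5
  mean(X_3) = (4 + 1 + 1 + 6) / 4 = 12/4 = 3

Step 2 — sample covariance S[i,j] = (1/(n-1)) · Σ_k (x_{k,i} - mean_i) · (x_{k,j} - mean_j), with n-1 = 3.
  S[X_1,X_1] = ((0)·(0) + (-3)·(-3) + (-1)·(-1) + (4)·(4)) / 3 = 26/3 = 8.6667
  S[X_1,X_2] = ((0)·(1) + (-3)·(0) + (-1)·(2) + (4)·(-3)) / 3 = -14/3 = -4.6667
  S[X_1,X_3] = ((0)·(1) + (-3)·(-2) + (-1)·(-2) + (4)·(3)) / 3 = 20/3 = 6.6667
  S[X_2,X_2] = ((1)·(1) + (0)·(0) + (2)·(2) + (-3)·(-3)) / 3 = 14/3 = 4.6667
  S[X_2,X_3] = ((1)·(1) + (0)·(-2) + (2)·(-2) + (-3)·(3)) / 3 = -12/3 = -4
  S[X_3,X_3] = ((1)·(1) + (-2)·(-2) + (-2)·(-2) + (3)·(3)) / 3 = 18/3 = 6

S is symmetric (S[j,i] = S[i,j]). Assembling:

S = [[8.6667, -4.6667, 6.6667],
 [-4.6667, 4.6667, -4],
 [6.6667, -4, 6]]


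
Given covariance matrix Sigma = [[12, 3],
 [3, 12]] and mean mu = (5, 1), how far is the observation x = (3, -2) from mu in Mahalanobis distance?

Step 1 — centre the observation: (x - mu) = (-2, -3).

Step 2 — invert Sigma. det(Sigma) = 12·12 - (3)² = 135.
  Sigma^{-1} = (1/det) · [[d, -b], [-b, a]] = [[0.0889, -0.0222],
 [-0.0222, 0.0889]].

Step 3 — form the quadratic (x - mu)^T · Sigma^{-1} · (x - mu):
  Sigma^{-1} · (x - mu) = (-0.1111, -0.2222).
  (x - mu)^T · [Sigma^{-1} · (x - mu)] = (-2)·(-0.1111) + (-3)·(-0.2222) = 0.8889.

Step 4 — take square root: d = √(0.8889) ≈ 0.9428.

d(x, mu) = √(0.8889) ≈ 0.9428


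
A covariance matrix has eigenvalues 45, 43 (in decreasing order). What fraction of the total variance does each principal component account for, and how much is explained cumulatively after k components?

Step 1 — total variance = trace(Sigma) = Σ λ_i = 45 + 43 = 88.

Step 2 — fraction explained by component i = λ_i / Σ λ:
  PC1: 45/88 = 0.5114
  PC2: 43/88 = 0.4886

Step 3 — cumulative fraction after k components = (λ_1 + ... + λ_k) / Σ λ:
  k = 1: 45/88 = 0.5114
  k = 2: (45 + 43)/88 = 88/88 = 1

Summary (fraction, with percent):

explained: PC1 0.5114 (51.14%), PC2 0.4886 (48.86%);  cumulative: 0.5114, 1


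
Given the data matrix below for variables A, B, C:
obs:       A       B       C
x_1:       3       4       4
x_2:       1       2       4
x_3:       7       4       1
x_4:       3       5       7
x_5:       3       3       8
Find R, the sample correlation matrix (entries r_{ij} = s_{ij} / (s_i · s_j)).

Step 1 — column means:
  mean(A) = (3 + 1 + 7 + 3 + 3) / 5 = 17/5 = 3.4
  mean(B) = (4 + 2 + 4 + 5 + 3) / 5 = 18/5 = 3.6
  mean(C) = (4 + 4 + 1 + 7 + 8) / 5 = 24/5 = 4.8

Step 2 — sample variances and covariances s[i,j] = (1/(n-1)) · Σ_k (x_{k,i} - mean_i) · (x_{k,j} - mean_j), with n-1 = 4:
  s[A,A] = ((-0.4)·(-0.4) + (-2.4)·(-2.4) + (3.6)·(3.6) + (-0.4)·(-0.4) + (-0.4)·(-0.4)) / 4 = 19.2/4 = 4.8
  s[A,B] = ((-0.4)·(0.4) + (-2.4)·(-1.6) + (3.6)·(0.4) + (-0.4)·(1.4) + (-0.4)·(-0.6)) / 4 = 4.8/4 = 1.2
  s[A,C] = ((-0.4)·(-0.8) + (-2.4)·(-0.8) + (3.6)·(-3.8) + (-0.4)·(2.2) + (-0.4)·(3.2)) / 4 = -13.6/4 = -3.4
  s[B,B] = ((0.4)·(0.4) + (-1.6)·(-1.6) + (0.4)·(0.4) + (1.4)·(1.4) + (-0.6)·(-0.6)) / 4 = 5.2/4 = 1.3
  s[B,C] = ((0.4)·(-0.8) + (-1.6)·(-0.8) + (0.4)·(-3.8) + (1.4)·(2.2) + (-0.6)·(3.2)) / 4 = 0.6/4 = 0.15
  s[C,C] = ((-0.8)·(-0.8) + (-0.8)·(-0.8) + (-3.8)·(-3.8) + (2.2)·(2.2) + (3.2)·(3.2)) / 4 = 30.8/4 = 7.7
  Sample standard deviations s_i = √(s[i,i]):
  s(A) = √(4.8) = 2.1909
  s(B) = √(1.3) = 1.1402
  s(C) = √(7.7) = 2.7749

Step 3 — r_{ij} = s_{ij} / (s_i · s_j):
  r[A,A] = 1 (diagonal).
  r[A,B] = 1.2 / (2.1909 · 1.1402) = 1.2 / 2.498 = 0.4804
  r[A,C] = -3.4 / (2.1909 · 2.7749) = -3.4 / 6.0795 = -0.5593
  r[B,B] = 1 (diagonal).
  r[B,C] = 0.15 / (1.1402 · 2.7749) = 0.15 / 3.1639 = 0.0474
  r[C,C] = 1 (diagonal).

R is symmetric with unit diagonal. Assembling:

R = [[1, 0.4804, -0.5593],
 [0.4804, 1, 0.0474],
 [-0.5593, 0.0474, 1]]


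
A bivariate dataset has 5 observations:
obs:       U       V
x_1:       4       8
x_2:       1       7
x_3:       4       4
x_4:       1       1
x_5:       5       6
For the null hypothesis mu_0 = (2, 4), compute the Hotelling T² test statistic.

Step 1 — sample mean vector:
  mean(U) = (4 + 1 + 4 + 1 + 5) / 5 = 15/5 = 3
  mean(V) = (8 + 7 + 4 + 1 + 6) / 5 = 26/5 = 5.2
  x̄ = (3, 5.2),  deviation x̄ - mu_0 = (3, 5.2) - (2, 4) = (1, 1.2).

Step 2 — sample covariance matrix, S[i,j] = (1/(n-1)) · Σ_k (x_{k,i} - mean_i) · (x_{k,j} - mean_j), divisor n-1 = 4:
  S[U,U] = ((1)·(1) + (-2)·(-2) + (1)·(1) + (-2)·(-2) + (2)·(2)) / 4 = 14/4 = 3.5
  S[U,V] = ((1)·(2.8) + (-2)·(1.8) + (1)·(-1.2) + (-2)·(-4.2) + (2)·(0.8)) / 4 = 8/4 = 2
  S[V,V] = ((2.8)·(2.8) + (1.8)·(1.8) + (-1.2)·(-1.2) + (-4.2)·(-4.2) + (0.8)·(0.8)) / 4 = 30.8/4 = 7.7
  S = [[3.5, 2],
 [2, 7.7]].

Step 3 — invert S. det(S) = 3.5·7.7 - (2)² = 22.95.
  S^{-1} = (1/det) · [[d, -b], [-b, a]] = [[0.3355, -0.0871],
 [-0.0871, 0.1525]].

Step 4 — quadratic form (x̄ - mu_0)^T · S^{-1} · (x̄ - mu_0):
  S^{-1} · (x̄ - mu_0) = (0.2309, 0.0959),
  (x̄ - mu_0)^T · [...] = (1)·(0.2309) + (1.2)·(0.0959) = 0.346.

Step 5 — scale by n: T² = 5 · 0.346 = 1.7298.

T² ≈ 1.7298


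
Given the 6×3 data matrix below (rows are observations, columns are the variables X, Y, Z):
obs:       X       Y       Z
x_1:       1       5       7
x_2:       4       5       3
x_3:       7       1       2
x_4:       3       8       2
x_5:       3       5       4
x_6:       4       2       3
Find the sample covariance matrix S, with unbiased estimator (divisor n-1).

Step 1 — column means:
  mean(X) = (1 + 4 + 7 + 3 + 3 + 4) / 6 = 22/6 = 3.6667
  mean(Y) = (5 + 5 + 1 + 8 + 5 + 2) / 6 = 26/6 = 4.3333
  mean(Z) = (7 + 3 + 2 + 2 + 4 + 3) / 6 = 21/6 = 3.5

Step 2 — sample covariance S[i,j] = (1/(n-1)) · Σ_k (x_{k,i} - mean_i) · (x_{k,j} - mean_j), with n-1 = 5.
  S[X,X] = ((-2.6667)·(-2.6667) + (0.3333)·(0.3333) + (3.3333)·(3.3333) + (-0.6667)·(-0.6667) + (-0.6667)·(-0.6667) + (0.3333)·(0.3333)) / 5 = 19.3333/5 = 3.8667
  S[X,Y] = ((-2.6667)·(0.6667) + (0.3333)·(0.6667) + (3.3333)·(-3.3333) + (-0.6667)·(3.6667) + (-0.6667)·(0.6667) + (0.3333)·(-2.3333)) / 5 = -16.3333/5 = -3.2667
  S[X,Z] = ((-2.6667)·(3.5) + (0.3333)·(-0.5) + (3.3333)·(-1.5) + (-0.6667)·(-1.5) + (-0.6667)·(0.5) + (0.3333)·(-0.5)) / 5 = -14/5 = -2.8
  S[Y,Y] = ((0.6667)·(0.6667) + (0.6667)·(0.6667) + (-3.3333)·(-3.3333) + (3.6667)·(3.6667) + (0.6667)·(0.6667) + (-2.3333)·(-2.3333)) / 5 = 31.3333/5 = 6.2667
  S[Y,Z] = ((0.6667)·(3.5) + (0.6667)·(-0.5) + (-3.3333)·(-1.5) + (3.6667)·(-1.5) + (0.6667)·(0.5) + (-2.3333)·(-0.5)) / 5 = 3/5 = 0.6
  S[Z,Z] = ((3.5)·(3.5) + (-0.5)·(-0.5) + (-1.5)·(-1.5) + (-1.5)·(-1.5) + (0.5)·(0.5) + (-0.5)·(-0.5)) / 5 = 17.5/5 = 3.5

S is symmetric (S[j,i] = S[i,j]). Assembling:

S = [[3.8667, -3.2667, -2.8],
 [-3.2667, 6.2667, 0.6],
 [-2.8, 0.6, 3.5]]


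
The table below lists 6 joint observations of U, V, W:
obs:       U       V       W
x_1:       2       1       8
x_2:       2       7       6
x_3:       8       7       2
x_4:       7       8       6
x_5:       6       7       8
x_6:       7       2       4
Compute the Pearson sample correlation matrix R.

Step 1 — column means:
  mean(U) = (2 + 2 + 8 + 7 + 6 + 7) / 6 = 32/6 = 5.3333
  mean(V) = (1 + 7 + 7 + 8 + 7 + 2) / 6 = 32/6 = 5.3333
  mean(W) = (8 + 6 + 2 + 6 + 8 + 4) / 6 = 34/6 = 5.6667

Step 2 — sample variances and covariances s[i,j] = (1/(n-1)) · Σ_k (x_{k,i} - mean_i) · (x_{k,j} - mean_j), with n-1 = 5:
  s[U,U] = ((-3.3333)·(-3.3333) + (-3.3333)·(-3.3333) + (2.6667)·(2.6667) + (1.6667)·(1.6667) + (0.6667)·(0.6667) + (1.6667)·(1.6667)) / 5 = 35.3333/5 = 7.0667
  s[U,V] = ((-3.3333)·(-4.3333) + (-3.3333)·(1.6667) + (2.6667)·(1.6667) + (1.6667)·(2.6667) + (0.6667)·(1.6667) + (1.6667)·(-3.3333)) / 5 = 13.3333/5 = 2.6667
  s[U,W] = ((-3.3333)·(2.3333) + (-3.3333)·(0.3333) + (2.6667)·(-3.6667) + (1.6667)·(0.3333) + (0.6667)·(2.3333) + (1.6667)·(-1.6667)) / 5 = -19.3333/5 = -3.8667
  s[V,V] = ((-4.3333)·(-4.3333) + (1.6667)·(1.6667) + (1.6667)·(1.6667) + (2.6667)·(2.6667) + (1.6667)·(1.6667) + (-3.3333)·(-3.3333)) / 5 = 45.3333/5 = 9.0667
  s[V,W] = ((-4.3333)·(2.3333) + (1.6667)·(0.3333) + (1.6667)·(-3.6667) + (2.6667)·(0.3333) + (1.6667)·(2.3333) + (-3.3333)·(-1.6667)) / 5 = -5.3333/5 = -1.0667
  s[W,W] = ((2.3333)·(2.3333) + (0.3333)·(0.3333) + (-3.6667)·(-3.6667) + (0.3333)·(0.3333) + (2.3333)·(2.3333) + (-1.6667)·(-1.6667)) / 5 = 27.3333/5 = 5.4667
  Sample standard deviations s_i = √(s[i,i]):
  s(U) = √(7.0667) = 2.6583
  s(V) = √(9.0667) = 3.0111
  s(W) = √(5.4667) = 2.3381

Step 3 — r_{ij} = s_{ij} / (s_i · s_j):
  r[U,U] = 1 (diagonal).
  r[U,V] = 2.6667 / (2.6583 · 3.0111) = 2.6667 / 8.0044 = 0.3331
  r[U,W] = -3.8667 / (2.6583 · 2.3381) = -3.8667 / 6.2154 = -0.6221
  r[V,V] = 1 (diagonal).
  r[V,W] = -1.0667 / (3.0111 · 2.3381) = -1.0667 / 7.0402 = -0.1515
  r[W,W] = 1 (diagonal).

R is symmetric with unit diagonal. Assembling:

R = [[1, 0.3331, -0.6221],
 [0.3331, 1, -0.1515],
 [-0.6221, -0.1515, 1]]


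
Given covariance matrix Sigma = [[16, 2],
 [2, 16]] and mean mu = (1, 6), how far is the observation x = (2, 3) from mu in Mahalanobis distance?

Step 1 — centre the observation: (x - mu) = (1, -3).

Step 2 — invert Sigma. det(Sigma) = 16·16 - (2)² = 252.
  Sigma^{-1} = (1/det) · [[d, -b], [-b, a]] = [[0.0635, -0.0079],
 [-0.0079, 0.0635]].

Step 3 — form the quadratic (x - mu)^T · Sigma^{-1} · (x - mu):
  Sigma^{-1} · (x - mu) = (0.0873, -0.1984).
  (x - mu)^T · [Sigma^{-1} · (x - mu)] = (1)·(0.0873) + (-3)·(-0.1984) = 0.6825.

Step 4 — take square root: d = √(0.6825) ≈ 0.8262.

d(x, mu) = √(0.6825) ≈ 0.8262


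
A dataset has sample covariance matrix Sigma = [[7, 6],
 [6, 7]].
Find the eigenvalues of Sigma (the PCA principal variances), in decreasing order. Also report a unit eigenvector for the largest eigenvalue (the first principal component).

Step 1 — characteristic polynomial of 2×2 Sigma:
  det(Sigma - λI) = λ² - trace · λ + det = 0.
  trace = 7 + 7 = 14, det = 7·7 - (6)² = 13.
Step 2 — discriminant:
  Δ = trace² - 4·det = 196 - 52 = 144.
Step 3 — eigenvalues:
  λ = (trace ± √Δ)/2 = (14 ± 12)/2,
  λ_1 = 13,  λ_2 = 1.

Step 4 — unit eigenvector for λ_1: solve (Sigma - λ_1 I)v = 0. First row:
  (7 - 13)·v_x + (6)·v_y = 0, i.e. (-6)·v_x + (6)·v_y = 0,
  so v ∝ (b, λ_1 - a) = (6, 6) = u.
  ||u|| = √((6)² + (6)²) = √(72) ≈ 8.4853,
  v_1 = u/||u|| ≈ (0.7071, 0.7071) (||v_1|| = 1).

λ_1 = 13,  λ_2 = 1;  v_1 ≈ (0.7071, 0.7071)


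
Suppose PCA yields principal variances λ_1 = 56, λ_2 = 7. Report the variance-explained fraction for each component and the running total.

Step 1 — total variance = trace(Sigma) = Σ λ_i = 56 + 7 = 63.

Step 2 — fraction explained by component i = λ_i / Σ λ:
  PC1: 56/63 = 0.8889
  PC2: 7/63 = 0.1111

Step 3 — cumulative fraction after k components = (λ_1 + ... + λ_k) / Σ λ:
  k = 1: 56/63 = 0.8889
  k = 2: (56 + 7)/63 = 63/63 = 1

Summary (fraction, with percent):

explained: PC1 0.8889 (88.89%), PC2 0.1111 (11.11%);  cumulative: 0.8889, 1


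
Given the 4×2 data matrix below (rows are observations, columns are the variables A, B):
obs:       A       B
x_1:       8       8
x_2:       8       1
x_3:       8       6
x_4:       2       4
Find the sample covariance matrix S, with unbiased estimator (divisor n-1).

Step 1 — column means:
  mean(A) = (8 + 8 + 8 + 2) / 4 = 26/4 = 6.5
  mean(B) = (8 + 1 + 6 + 4) / 4 = 19/4 = 4.75

Step 2 — sample covariance S[i,j] = (1/(n-1)) · Σ_k (x_{k,i} - mean_i) · (x_{k,j} - mean_j), with n-1 = 3.
  S[A,A] = ((1.5)·(1.5) + (1.5)·(1.5) + (1.5)·(1.5) + (-4.5)·(-4.5)) / 3 = 27/3 = 9
  S[A,B] = ((1.5)·(3.25) + (1.5)·(-3.75) + (1.5)·(1.25) + (-4.5)·(-0.75)) / 3 = 4.5/3 = 1.5
  S[B,B] = ((3.25)·(3.25) + (-3.75)·(-3.75) + (1.25)·(1.25) + (-0.75)·(-0.75)) / 3 = 26.75/3 = 8.9167

S is symmetric (S[j,i] = S[i,j]). Assembling:

S = [[9, 1.5],
 [1.5, 8.9167]]


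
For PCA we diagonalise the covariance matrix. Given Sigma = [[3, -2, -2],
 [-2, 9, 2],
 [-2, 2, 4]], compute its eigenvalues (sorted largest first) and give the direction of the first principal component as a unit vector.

Step 1 — characteristic polynomial p(λ) = det(λI - Sigma) = λ³ - tr·λ² + c_1·λ - det, where tr = trace, c_1 = sum of the principal 2×2 minors, det = det(Sigma):
  tr = 3 + 9 + 4 = 16,
  c_1 = (3·9 - (-2)²) + (3·4 - (-2)²) + (9·4 - (2)²) = 23 + 8 + 32 = 63,
  det = 3·(9·4 - (2)²) - (-2)·((-2)·4 - (2)·(-2)) + (-2)·((-2)·(2) - 9·(-2)) = 3·(32) - (-2)·(-4) + (-2)·(14) = 60.
  So p(λ) = λ³ - 16λ² + 63λ - 60.
Step 2 — look for an integer root (rational root theorem: any rational root is an integer divisor of 60). Testing λ = 4:
  p(4) = 64 - 256 + 252 - 60 = 0  ✓
  Dividing out (λ - 4): p(λ) = (λ - 4)(λ² - 12λ + 15).
Step 3 — remaining eigenvalues from the quadratic λ² - 12λ + 15 = 0:
  Δ = 12² - 4·15 = 144 - 60 = 84,  λ = (12 ± √84)/2 = (12 ± 9.1652)/2 ≈ 10.5826 or 1.4174.
  Sorted: λ_1 = 10.5826,  λ_2 = 4,  λ_3 = 1.4174  (check: sum = 16 = tr ✓).

Step 4 — unit eigenvector for λ_1 ≈ 10.5826: v spans the null space of (Sigma - λ_1 I), whose rows are
  r_1 = (-7.5826, -2, -2),  r_2 = (-2, -1.5826, 2),  r_3 = (-2, 2, -6.5826).
  v is orthogonal to every row, so take v ∝ r_1 × r_2 = ((-2)·(2) - (-2)·(-1.5826), (-2)·(-2) - (-7.5826)·(2), (-7.5826)·(-1.5826) - (-2)·(-2)) ≈ (-7.1652, 19.1652, 8).
  Rescale (multiply by -1 so the first nonzero entry is positive): u = (7.1652, -19.1652, -8).
  ||u|| = √((7.1652)² + (-19.1652)² + (-8)²) = √(482.6424) ≈ 21.9691,  v_1 = u/||u|| ≈ (0.3261, -0.8724, -0.3641) (||v_1|| = 1).

λ_1 = 10.5826,  λ_2 = 4,  λ_3 = 1.4174;  v_1 ≈ (0.3261, -0.8724, -0.3641)


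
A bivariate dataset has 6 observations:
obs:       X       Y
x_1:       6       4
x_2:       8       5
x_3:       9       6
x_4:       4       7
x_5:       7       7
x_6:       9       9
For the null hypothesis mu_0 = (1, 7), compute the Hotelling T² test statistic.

Step 1 — sample mean vector:
  mean(X) = (6 + 8 + 9 + 4 + 7 + 9) / 6 = 43/6 = 7.1667
  mean(Y) = (4 + 5 + 6 + 7 + 7 + 9) / 6 = 38/6 = 6.3333
  x̄ = (7.1667, 6.3333),  deviation x̄ - mu_0 = (7.1667, 6.3333) - (1, 7) = (6.1667, -0.6667).

Step 2 — sample covariance matrix, S[i,j] = (1/(n-1)) · Σ_k (x_{k,i} - mean_i) · (x_{k,j} - mean_j), divisor n-1 = 5:
  S[X,X] = ((-1.1667)·(-1.1667) + (0.8333)·(0.8333) + (1.8333)·(1.8333) + (-3.1667)·(-3.1667) + (-0.1667)·(-0.1667) + (1.8333)·(1.8333)) / 5 = 18.8333/5 = 3.7667
  S[X,Y] = ((-1.1667)·(-2.3333) + (0.8333)·(-1.3333) + (1.8333)·(-0.3333) + (-3.1667)·(0.6667) + (-0.1667)·(0.6667) + (1.8333)·(2.6667)) / 5 = 3.6667/5 = 0.7333
  S[Y,Y] = ((-2.3333)·(-2.3333) + (-1.3333)·(-1.3333) + (-0.3333)·(-0.3333) + (0.6667)·(0.6667) + (0.6667)·(0.6667) + (2.6667)·(2.6667)) / 5 = 15.3333/5 = 3.0667
  S = [[3.7667, 0.7333],
 [0.7333, 3.0667]].

Step 3 — invert S. det(S) = 3.7667·3.0667 - (0.7333)² = 11.0133.
  S^{-1} = (1/det) · [[d, -b], [-b, a]] = [[0.2785, -0.0666],
 [-0.0666, 0.342]].

Step 4 — quadratic form (x̄ - mu_0)^T · S^{-1} · (x̄ - mu_0):
  S^{-1} · (x̄ - mu_0) = (1.7615, -0.6386),
  (x̄ - mu_0)^T · [...] = (6.1667)·(1.7615) + (-0.6667)·(-0.6386) = 11.2883.

Step 5 — scale by n: T² = 6 · 11.2883 = 67.73.

T² ≈ 67.73


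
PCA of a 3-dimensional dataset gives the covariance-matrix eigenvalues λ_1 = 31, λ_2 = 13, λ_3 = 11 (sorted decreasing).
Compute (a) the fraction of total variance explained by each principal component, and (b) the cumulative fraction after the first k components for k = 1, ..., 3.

Step 1 — total variance = trace(Sigma) = Σ λ_i = 31 + 13 + 11 = 55.

Step 2 — fraction explained by component i = λ_i / Σ λ:
  PC1: 31/55 = 0.5636
  PC2: 13/55 = 0.2364
  PC3: 11/55 = 0.2

Step 3 — cumulative fraction after k components = (λ_1 + ... + λ_k) / Σ λ:
  k = 1: 31/55 = 0.5636
  k = 2: (31 + 13)/55 = 44/55 = 0.8
  k = 3: (31 + 13 + 11)/55 = 55/55 = 1

Summary (fraction, with percent):

explained: PC1 0.5636 (56.36%), PC2 0.2364 (23.64%), PC3 0.2 (20%);  cumulative: 0.5636, 0.8, 1


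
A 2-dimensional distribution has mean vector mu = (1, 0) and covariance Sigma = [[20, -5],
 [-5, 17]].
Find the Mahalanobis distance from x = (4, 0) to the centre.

Step 1 — centre the observation: (x - mu) = (3, 0).

Step 2 — invert Sigma. det(Sigma) = 20·17 - (-5)² = 315.
  Sigma^{-1} = (1/det) · [[d, -b], [-b, a]] = [[0.054, 0.0159],
 [0.0159, 0.0635]].

Step 3 — form the quadratic (x - mu)^T · Sigma^{-1} · (x - mu):
  Sigma^{-1} · (x - mu) = (0.1619, 0.0476).
  (x - mu)^T · [Sigma^{-1} · (x - mu)] = (3)·(0.1619) + (0)·(0.0476) = 0.4857.

Step 4 — take square root: d = √(0.4857) ≈ 0.6969.

d(x, mu) = √(0.4857) ≈ 0.6969


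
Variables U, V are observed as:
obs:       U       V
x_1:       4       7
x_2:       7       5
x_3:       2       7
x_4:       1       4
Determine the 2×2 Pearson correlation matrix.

Step 1 — column means:
  mean(U) = (4 + 7 + 2 + 1) / 4 = 14/4 = 3.5
  mean(V) = (7 + 5 + 7 + 4) / 4 = 23/4 = 5.75

Step 2 — sample variances and covariances s[i,j] = (1/(n-1)) · Σ_k (x_{k,i} - mean_i) · (x_{k,j} - mean_j), with n-1 = 3:
  s[U,U] = ((0.5)·(0.5) + (3.5)·(3.5) + (-1.5)·(-1.5) + (-2.5)·(-2.5)) / 3 = 21/3 = 7
  s[U,V] = ((0.5)·(1.25) + (3.5)·(-0.75) + (-1.5)·(1.25) + (-2.5)·(-1.75)) / 3 = 0.5/3 = 0.1667
  s[V,V] = ((1.25)·(1.25) + (-0.75)·(-0.75) + (1.25)·(1.25) + (-1.75)·(-1.75)) / 3 = 6.75/3 = 2.25
  Sample standard deviations s_i = √(s[i,i]):
  s(U) = √(7) = 2.6458
  s(V) = √(2.25) = 1.5

Step 3 — r_{ij} = s_{ij} / (s_i · s_j):
  r[U,U] = 1 (diagonal).
  r[U,V] = 0.1667 / (2.6458 · 1.5) = 0.1667 / 3.9686 = 0.042
  r[V,V] = 1 (diagonal).

R is symmetric with unit diagonal. Assembling:

R = [[1, 0.042],
 [0.042, 1]]


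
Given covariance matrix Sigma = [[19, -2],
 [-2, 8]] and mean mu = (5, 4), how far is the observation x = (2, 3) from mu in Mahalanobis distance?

Step 1 — centre the observation: (x - mu) = (-3, -1).

Step 2 — invert Sigma. det(Sigma) = 19·8 - (-2)² = 148.
  Sigma^{-1} = (1/det) · [[d, -b], [-b, a]] = [[0.0541, 0.0135],
 [0.0135, 0.1284]].

Step 3 — form the quadratic (x - mu)^T · Sigma^{-1} · (x - mu):
  Sigma^{-1} · (x - mu) = (-0.1757, -0.1689).
  (x - mu)^T · [Sigma^{-1} · (x - mu)] = (-3)·(-0.1757) + (-1)·(-0.1689) = 0.6959.

Step 4 — take square root: d = √(0.6959) ≈ 0.8342.

d(x, mu) = √(0.6959) ≈ 0.8342


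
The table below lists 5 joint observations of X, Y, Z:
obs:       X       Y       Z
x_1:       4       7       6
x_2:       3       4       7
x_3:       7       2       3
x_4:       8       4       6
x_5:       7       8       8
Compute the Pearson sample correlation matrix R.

Step 1 — column means:
  mean(X) = (4 + 3 + 7 + 8 + 7) / 5 = 29/5 = 5.8
  mean(Y) = (7 + 4 + 2 + 4 + 8) / 5 = 25/5 = 5
  mean(Z) = (6 + 7 + 3 + 6 + 8) / 5 = 30/5 = 6

Step 2 — sample variances and covariances s[i,j] = (1/(n-1)) · Σ_k (x_{k,i} - mean_i) · (x_{k,j} - mean_j), with n-1 = 4:
  s[X,X] = ((-1.8)·(-1.8) + (-2.8)·(-2.8) + (1.2)·(1.2) + (2.2)·(2.2) + (1.2)·(1.2)) / 4 = 18.8/4 = 4.7
  s[X,Y] = ((-1.8)·(2) + (-2.8)·(-1) + (1.2)·(-3) + (2.2)·(-1) + (1.2)·(3)) / 4 = -3/4 = -0.75
  s[X,Z] = ((-1.8)·(0) + (-2.8)·(1) + (1.2)·(-3) + (2.2)·(0) + (1.2)·(2)) / 4 = -4/4 = -1
  s[Y,Y] = ((2)·(2) + (-1)·(-1) + (-3)·(-3) + (-1)·(-1) + (3)·(3)) / 4 = 24/4 = 6
  s[Y,Z] = ((2)·(0) + (-1)·(1) + (-3)·(-3) + (-1)·(0) + (3)·(2)) / 4 = 14/4 = 3.5
  s[Z,Z] = ((0)·(0) + (1)·(1) + (-3)·(-3) + (0)·(0) + (2)·(2)) / 4 = 14/4 = 3.5
  Sample standard deviations s_i = √(s[i,i]):
  s(X) = √(4.7) = 2.1679
  s(Y) = √(6) = 2.4495
  s(Z) = √(3.5) = 1.8708

Step 3 — r_{ij} = s_{ij} / (s_i · s_j):
  r[X,X] = 1 (diagonal).
  r[X,Y] = -0.75 / (2.1679 · 2.4495) = -0.75 / 5.3104 = -0.1412
  r[X,Z] = -1 / (2.1679 · 1.8708) = -1 / 4.0559 = -0.2466
  r[Y,Y] = 1 (diagonal).
  r[Y,Z] = 3.5 / (2.4495 · 1.8708) = 3.5 / 4.5826 = 0.7638
  r[Z,Z] = 1 (diagonal).

R is symmetric with unit diagonal. Assembling:

R = [[1, -0.1412, -0.2466],
 [-0.1412, 1, 0.7638],
 [-0.2466, 0.7638, 1]]


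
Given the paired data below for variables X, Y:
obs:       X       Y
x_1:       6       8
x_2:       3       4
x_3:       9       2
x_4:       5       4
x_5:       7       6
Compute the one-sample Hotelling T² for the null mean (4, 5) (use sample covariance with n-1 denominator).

Step 1 — sample mean vector:
  mean(X) = (6 + 3 + 9 + 5 + 7) / 5 = 30/5 = 6
  mean(Y) = (8 + 4 + 2 + 4 + 6) / 5 = 24/5 = 4.8
  x̄ = (6, 4.8),  deviation x̄ - mu_0 = (6, 4.8) - (4, 5) = (2, -0.2).

Step 2 — sample covariance matrix, S[i,j] = (1/(n-1)) · Σ_k (x_{k,i} - mean_i) · (x_{k,j} - mean_j), divisor n-1 = 4:
  S[X,X] = ((0)·(0) + (-3)·(-3) + (3)·(3) + (-1)·(-1) + (1)·(1)) / 4 = 20/4 = 5
  S[X,Y] = ((0)·(3.2) + (-3)·(-0.8) + (3)·(-2.8) + (-1)·(-0.8) + (1)·(1.2)) / 4 = -4/4 = -1
  S[Y,Y] = ((3.2)·(3.2) + (-0.8)·(-0.8) + (-2.8)·(-2.8) + (-0.8)·(-0.8) + (1.2)·(1.2)) / 4 = 20.8/4 = 5.2
  S = [[5, -1],
 [-1, 5.2]].

Step 3 — invert S. det(S) = 5·5.2 - (-1)² = 25.
  S^{-1} = (1/det) · [[d, -b], [-b, a]] = [[0.208, 0.04],
 [0.04, 0.2]].

Step 4 — quadratic form (x̄ - mu_0)^T · S^{-1} · (x̄ - mu_0):
  S^{-1} · (x̄ - mu_0) = (0.408, 0.04),
  (x̄ - mu_0)^T · [...] = (2)·(0.408) + (-0.2)·(0.04) = 0.808.

Step 5 — scale by n: T² = 5 · 0.808 = 4.04.

T² ≈ 4.04


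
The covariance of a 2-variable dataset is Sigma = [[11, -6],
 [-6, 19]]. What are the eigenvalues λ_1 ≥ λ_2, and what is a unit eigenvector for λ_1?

Step 1 — characteristic polynomial of 2×2 Sigma:
  det(Sigma - λI) = λ² - trace · λ + det = 0.
  trace = 11 + 19 = 30, det = 11·19 - (-6)² = 173.
Step 2 — discriminant:
  Δ = trace² - 4·det = 900 - 692 = 208.
Step 3 — eigenvalues:
  λ = (trace ± √Δ)/2 = (30 ± 14.4222)/2,
  λ_1 = 22.2111,  λ_2 = 7.7889.

Step 4 — unit eigenvector for λ_1: solve (Sigma - λ_1 I)v = 0. First row:
  (11 - 22.2111)·v_x + (-6)·v_y = 0, i.e. (-11.2111)·v_x + (-6)·v_y = 0,
  so v ∝ (b, λ_1 - a) = (-6, 11.2111); multiply by -1 so the first entry is positive: u = (6, -11.2111).
  ||u|| = √((6)² + (-11.2111)²) = √(161.6888) ≈ 12.7157,
  v_1 = u/||u|| ≈ (0.4719, -0.8817) (||v_1|| = 1).

λ_1 = 22.2111,  λ_2 = 7.7889;  v_1 ≈ (0.4719, -0.8817)


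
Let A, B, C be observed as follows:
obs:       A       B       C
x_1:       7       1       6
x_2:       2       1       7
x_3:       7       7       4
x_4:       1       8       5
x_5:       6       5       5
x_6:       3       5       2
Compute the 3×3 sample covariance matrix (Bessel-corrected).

Step 1 — column means:
  mean(A) = (7 + 2 + 7 + 1 + 6 + 3) / 6 = 26/6 = 4.3333
  mean(B) = (1 + 1 + 7 + 8 + 5 + 5) / 6 = 27/6 = 4.5
  mean(C) = (6 + 7 + 4 + 5 + 5 + 2) / 6 = 29/6 = 4.8333

Step 2 — sample covariance S[i,j] = (1/(n-1)) · Σ_k (x_{k,i} - mean_i) · (x_{k,j} - mean_j), with n-1 = 5.
  S[A,A] = ((2.6667)·(2.6667) + (-2.3333)·(-2.3333) + (2.6667)·(2.6667) + (-3.3333)·(-3.3333) + (1.6667)·(1.6667) + (-1.3333)·(-1.3333)) / 5 = 35.3333/5 = 7.0667
  S[A,B] = ((2.6667)·(-3.5) + (-2.3333)·(-3.5) + (2.6667)·(2.5) + (-3.3333)·(3.5) + (1.6667)·(0.5) + (-1.3333)·(0.5)) / 5 = -6/5 = -1.2
  S[A,C] = ((2.6667)·(1.1667) + (-2.3333)·(2.1667) + (2.6667)·(-0.8333) + (-3.3333)·(0.1667) + (1.6667)·(0.1667) + (-1.3333)·(-2.8333)) / 5 = -0.6667/5 = -0.1333
  S[B,B] = ((-3.5)·(-3.5) + (-3.5)·(-3.5) + (2.5)·(2.5) + (3.5)·(3.5) + (0.5)·(0.5) + (0.5)·(0.5)) / 5 = 43.5/5 = 8.7
  S[B,C] = ((-3.5)·(1.1667) + (-3.5)·(2.1667) + (2.5)·(-0.8333) + (3.5)·(0.1667) + (0.5)·(0.1667) + (0.5)·(-2.8333)) / 5 = -14.5/5 = -2.9
  S[C,C] = ((1.1667)·(1.1667) + (2.1667)·(2.1667) + (-0.8333)·(-0.8333) + (0.1667)·(0.1667) + (0.1667)·(0.1667) + (-2.8333)·(-2.8333)) / 5 = 14.8333/5 = 2.9667

S is symmetric (S[j,i] = S[i,j]). Assembling:

S = [[7.0667, -1.2, -0.1333],
 [-1.2, 8.7, -2.9],
 [-0.1333, -2.9, 2.9667]]


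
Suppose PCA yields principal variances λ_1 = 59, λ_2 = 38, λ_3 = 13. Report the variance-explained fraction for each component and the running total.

Step 1 — total variance = trace(Sigma) = Σ λ_i = 59 + 38 + 13 = 110.

Step 2 — fraction explained by component i = λ_i / Σ λ:
  PC1: 59/110 = 0.5364
  PC2: 38/110 = 0.3455
  PC3: 13/110 = 0.1182

Step 3 — cumulative fraction after k components = (λ_1 + ... + λ_k) / Σ λ:
  k = 1: 59/110 = 0.5364
  k = 2: (59 + 38)/110 = 97/110 = 0.8818
  k = 3: (59 + 38 + 13)/110 = 110/110 = 1

Summary (fraction, with percent):

explained: PC1 0.5364 (53.64%), PC2 0.3455 (34.55%), PC3 0.1182 (11.82%);  cumulative: 0.5364, 0.8818, 1


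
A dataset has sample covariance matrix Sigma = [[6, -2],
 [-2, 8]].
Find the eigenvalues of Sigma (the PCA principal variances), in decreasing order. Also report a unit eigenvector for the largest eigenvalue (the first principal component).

Step 1 — characteristic polynomial of 2×2 Sigma:
  det(Sigma - λI) = λ² - trace · λ + det = 0.
  trace = 6 + 8 = 14, det = 6·8 - (-2)² = 44.
Step 2 — discriminant:
  Δ = trace² - 4·det = 196 - 176 = 20.
Step 3 — eigenvalues:
  λ = (trace ± √Δ)/2 = (14 ± 4.4721)/2,
  λ_1 = 9.2361,  λ_2 = 4.7639.

Step 4 — unit eigenvector for λ_1: solve (Sigma - λ_1 I)v = 0. First row:
  (6 - 9.2361)·v_x + (-2)·v_y = 0, i.e. (-3.2361)·v_x + (-2)·v_y = 0,
  so v ∝ (b, λ_1 - a) = (-2, 3.2361); multiply by -1 so the first entry is positive: u = (2, -3.2361).
  ||u|| = √((2)² + (-3.2361)²) = √(14.4721) ≈ 3.8042,
  v_1 = u/||u|| ≈ (0.5257, -0.8507) (||v_1|| = 1).

λ_1 = 9.2361,  λ_2 = 4.7639;  v_1 ≈ (0.5257, -0.8507)
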